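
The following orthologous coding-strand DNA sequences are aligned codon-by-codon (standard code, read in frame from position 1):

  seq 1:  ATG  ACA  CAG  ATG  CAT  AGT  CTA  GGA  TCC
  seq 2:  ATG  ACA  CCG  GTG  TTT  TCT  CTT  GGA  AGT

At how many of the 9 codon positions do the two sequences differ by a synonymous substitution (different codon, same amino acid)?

Codon 1: ATG Met / ATG Met — identical.
Codon 2: ACA Thr / ACA Thr — identical.
Codon 3: CAG Gln / CCG Pro — nonsynonymous.
Codon 4: ATG Met / GTG Val — nonsynonymous.
Codon 5: CAT His / TTT Phe — nonsynonymous.
Codon 6: AGT Ser / TCT Ser — synonymous.
Codon 7: CTA Leu / CTT Leu — synonymous.
Codon 8: GGA Gly / GGA Gly — identical.
Codon 9: TCC Ser / AGT Ser — synonymous.
Synonymous differences: 3.

3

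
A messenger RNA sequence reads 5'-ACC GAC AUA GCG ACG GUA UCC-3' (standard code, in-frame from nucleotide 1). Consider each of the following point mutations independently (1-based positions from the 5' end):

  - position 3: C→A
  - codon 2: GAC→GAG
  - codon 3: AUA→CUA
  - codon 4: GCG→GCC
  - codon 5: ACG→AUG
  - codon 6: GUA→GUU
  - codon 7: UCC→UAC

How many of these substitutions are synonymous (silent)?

Codon 1: ACC (Thr) → ACA (Thr) — synonymous.
Codon 2: GAC (Asp) → GAG (Glu) — missense.
Codon 3: AUA (Ile) → CUA (Leu) — missense.
Codon 4: GCG (Ala) → GCC (Ala) — synonymous.
Codon 5: ACG (Thr) → AUG (Met) — missense.
Codon 6: GUA (Val) → GUU (Val) — synonymous.
Codon 7: UCC (Ser) → UAC (Tyr) — missense.
Synonymous: 3 of 7.

3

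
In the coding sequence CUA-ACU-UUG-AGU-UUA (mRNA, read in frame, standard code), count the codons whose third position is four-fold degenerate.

Codon 1 CUA (Leu): third position 4-fold.
Codon 2 ACU (Thr): third position 4-fold.
Codon 3 UUG (Leu): third position 2-fold.
Codon 4 AGU (Ser): third position 2-fold.
Codon 5 UUA (Leu): third position 2-fold.
Four-fold degenerate third positions: 2.

2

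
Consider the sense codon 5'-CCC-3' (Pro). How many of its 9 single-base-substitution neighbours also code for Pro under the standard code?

Position 1: none → 0 synonymous.
Position 2: none → 0 synonymous.
Position 3: CCU, CCA, CCG → 3 synonymous.
Total: 0 + 0 + 3 = 3.

3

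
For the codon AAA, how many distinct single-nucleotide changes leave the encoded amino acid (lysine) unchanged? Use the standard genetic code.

Position 1: none → 0 synonymous.
Position 2: none → 0 synonymous.
Position 3: AAG → 1 synonymous.
Total: 0 + 0 + 1 = 1.

1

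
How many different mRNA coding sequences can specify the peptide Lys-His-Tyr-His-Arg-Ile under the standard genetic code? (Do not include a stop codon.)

288

Lys: 2 codons.
His: 2 codons.
Tyr: 2 codons.
His: 2 codons.
Arg: 6 codons.
Ile: 3 codons.
2 × 2 × 2 × 2 × 6 × 3 = 288.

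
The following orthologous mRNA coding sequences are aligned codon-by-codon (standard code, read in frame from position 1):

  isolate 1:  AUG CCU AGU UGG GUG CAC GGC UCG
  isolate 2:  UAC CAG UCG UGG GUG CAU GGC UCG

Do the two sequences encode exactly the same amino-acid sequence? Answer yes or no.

Codon 1: AUG Met / UAC Tyr — nonsynonymous.
Codon 2: CCU Pro / CAG Gln — nonsynonymous.
Codon 3: AGU Ser / UCG Ser — synonymous.
Codon 4: UGG Trp / UGG Trp — identical.
Codon 5: GUG Val / GUG Val — identical.
Codon 6: CAC His / CAU His — synonymous.
Codon 7: GGC Gly / GGC Gly — identical.
Codon 8: UCG Ser / UCG Ser — identical.
Nonsynonymous differences: 2 → different protein.

no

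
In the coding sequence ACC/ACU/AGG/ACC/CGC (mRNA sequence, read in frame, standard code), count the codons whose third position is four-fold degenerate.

4

Codon 1 ACC (Thr): third position 4-fold.
Codon 2 ACU (Thr): third position 4-fold.
Codon 3 AGG (Arg): third position 2-fold.
Codon 4 ACC (Thr): third position 4-fold.
Codon 5 CGC (Arg): third position 4-fold.
Four-fold degenerate third positions: 4.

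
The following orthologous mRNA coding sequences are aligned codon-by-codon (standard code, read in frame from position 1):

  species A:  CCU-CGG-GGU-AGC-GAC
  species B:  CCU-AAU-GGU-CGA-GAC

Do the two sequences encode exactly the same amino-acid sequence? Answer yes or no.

Codon 1: CCU Pro / CCU Pro — identical.
Codon 2: CGG Arg / AAU Asn — nonsynonymous.
Codon 3: GGU Gly / GGU Gly — identical.
Codon 4: AGC Ser / CGA Arg — nonsynonymous.
Codon 5: GAC Asp / GAC Asp — identical.
Nonsynonymous differences: 2 → different protein.

no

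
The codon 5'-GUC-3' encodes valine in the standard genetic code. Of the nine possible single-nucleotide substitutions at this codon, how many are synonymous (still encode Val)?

Position 1: none → 0 synonymous.
Position 2: none → 0 synonymous.
Position 3: GUU, GUA, GUG → 3 synonymous.
Total: 0 + 0 + 3 = 3.

3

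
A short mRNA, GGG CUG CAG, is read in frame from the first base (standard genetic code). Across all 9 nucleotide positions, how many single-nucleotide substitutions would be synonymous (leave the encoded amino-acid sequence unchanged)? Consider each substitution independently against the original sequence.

8

Codon 1 (GGG, Gly): 3 synonymous substitutions.
Codon 2 (CUG, Leu): 4 synonymous substitutions.
Codon 3 (CAG, Gln): 1 synonymous substitution.
Total: 3 + 4 + 1 = 8.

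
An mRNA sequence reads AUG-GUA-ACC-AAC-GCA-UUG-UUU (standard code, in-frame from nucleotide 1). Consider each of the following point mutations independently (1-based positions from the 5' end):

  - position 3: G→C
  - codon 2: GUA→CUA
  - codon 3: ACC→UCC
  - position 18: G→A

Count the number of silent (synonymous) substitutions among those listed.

Codon 1: AUG (Met) → AUC (Ile) — missense.
Codon 2: GUA (Val) → CUA (Leu) — missense.
Codon 3: ACC (Thr) → UCC (Ser) — missense.
Codon 6: UUG (Leu) → UUA (Leu) — synonymous.
Synonymous: 1 of 4.

1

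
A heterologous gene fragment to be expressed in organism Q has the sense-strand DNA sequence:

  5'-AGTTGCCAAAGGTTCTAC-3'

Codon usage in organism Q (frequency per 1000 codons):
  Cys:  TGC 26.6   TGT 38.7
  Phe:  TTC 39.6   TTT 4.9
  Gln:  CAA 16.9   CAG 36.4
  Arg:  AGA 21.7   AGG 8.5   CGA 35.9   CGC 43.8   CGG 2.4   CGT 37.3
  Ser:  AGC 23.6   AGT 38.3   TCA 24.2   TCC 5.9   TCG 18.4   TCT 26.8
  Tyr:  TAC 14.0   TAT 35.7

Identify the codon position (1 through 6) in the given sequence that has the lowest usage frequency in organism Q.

4

Codon 1 AGT (Ser): 38.3 per 1000.
Codon 2 TGC (Cys): 26.6 per 1000.
Codon 3 CAA (Gln): 16.9 per 1000.
Codon 4 AGG (Arg): 8.5 per 1000.
Codon 5 TTC (Phe): 39.6 per 1000.
Codon 6 TAC (Tyr): 14.0 per 1000.
Lowest frequency is 8.5 at codon 4.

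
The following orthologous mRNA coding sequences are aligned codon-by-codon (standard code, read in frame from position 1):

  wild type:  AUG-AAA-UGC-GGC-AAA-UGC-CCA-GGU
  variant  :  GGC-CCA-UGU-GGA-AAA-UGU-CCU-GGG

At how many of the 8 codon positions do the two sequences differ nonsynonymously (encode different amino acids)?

Codon 1: AUG Met / GGC Gly — nonsynonymous.
Codon 2: AAA Lys / CCA Pro — nonsynonymous.
Codon 3: UGC Cys / UGU Cys — synonymous.
Codon 4: GGC Gly / GGA Gly — synonymous.
Codon 5: AAA Lys / AAA Lys — identical.
Codon 6: UGC Cys / UGU Cys — synonymous.
Codon 7: CCA Pro / CCU Pro — synonymous.
Codon 8: GGU Gly / GGG Gly — synonymous.
Nonsynonymous differences: 2.

2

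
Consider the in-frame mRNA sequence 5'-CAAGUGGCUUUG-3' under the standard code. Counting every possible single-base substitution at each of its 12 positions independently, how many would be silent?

9

Codon 1 (CAA, Gln): 1 synonymous substitution.
Codon 2 (GUG, Val): 3 synonymous substitutions.
Codon 3 (GCU, Ala): 3 synonymous substitutions.
Codon 4 (UUG, Leu): 2 synonymous substitutions.
Total: 1 + 3 + 3 + 2 = 9.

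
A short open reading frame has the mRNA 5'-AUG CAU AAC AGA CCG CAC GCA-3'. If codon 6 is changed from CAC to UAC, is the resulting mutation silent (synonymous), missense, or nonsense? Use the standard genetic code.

missense

Position 16 falls in codon 6: CAC → His.
After the substitution the codon is UAC → Tyr.
His ≠ Tyr, so this is a missense mutation.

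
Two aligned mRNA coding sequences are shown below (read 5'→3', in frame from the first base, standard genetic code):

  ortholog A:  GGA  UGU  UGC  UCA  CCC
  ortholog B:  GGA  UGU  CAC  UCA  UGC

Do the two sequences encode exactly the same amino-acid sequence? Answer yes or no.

Codon 1: GGA Gly / GGA Gly — identical.
Codon 2: UGU Cys / UGU Cys — identical.
Codon 3: UGC Cys / CAC His — nonsynonymous.
Codon 4: UCA Ser / UCA Ser — identical.
Codon 5: CCC Pro / UGC Cys — nonsynonymous.
Nonsynonymous differences: 2 → different protein.

no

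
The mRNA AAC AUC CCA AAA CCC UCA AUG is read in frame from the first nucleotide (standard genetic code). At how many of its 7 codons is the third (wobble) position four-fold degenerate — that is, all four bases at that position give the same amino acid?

Codon 1 AAC (Asn): third position 2-fold.
Codon 2 AUC (Ile): third position 3-fold.
Codon 3 CCA (Pro): third position 4-fold.
Codon 4 AAA (Lys): third position 2-fold.
Codon 5 CCC (Pro): third position 4-fold.
Codon 6 UCA (Ser): third position 4-fold.
Codon 7 AUG (Met): third position 1-fold.
Four-fold degenerate third positions: 3.

3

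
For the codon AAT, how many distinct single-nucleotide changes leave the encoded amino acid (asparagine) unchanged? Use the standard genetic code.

Position 1: none → 0 synonymous.
Position 2: none → 0 synonymous.
Position 3: AAC → 1 synonymous.
Total: 0 + 0 + 1 = 1.

1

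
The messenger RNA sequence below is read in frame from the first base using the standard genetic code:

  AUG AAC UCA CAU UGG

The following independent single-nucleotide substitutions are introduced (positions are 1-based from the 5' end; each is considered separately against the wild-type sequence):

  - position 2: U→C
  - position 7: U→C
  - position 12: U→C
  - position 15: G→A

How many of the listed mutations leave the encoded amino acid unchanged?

Codon 1: AUG (Met) → ACG (Thr) — missense.
Codon 3: UCA (Ser) → CCA (Pro) — missense.
Codon 4: CAU (His) → CAC (His) — synonymous.
Codon 5: UGG (Trp) → UGA (Stop) — nonsense.
Synonymous: 1 of 4.

1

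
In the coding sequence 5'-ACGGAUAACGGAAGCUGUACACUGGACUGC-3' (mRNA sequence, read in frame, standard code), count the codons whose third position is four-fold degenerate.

Codon 1 ACG (Thr): third position 4-fold.
Codon 2 GAU (Asp): third position 2-fold.
Codon 3 AAC (Asn): third position 2-fold.
Codon 4 GGA (Gly): third position 4-fold.
Codon 5 AGC (Ser): third position 2-fold.
Codon 6 UGU (Cys): third position 2-fold.
Codon 7 ACA (Thr): third position 4-fold.
Codon 8 CUG (Leu): third position 4-fold.
Codon 9 GAC (Asp): third position 2-fold.
Codon 10 UGC (Cys): third position 2-fold.
Four-fold degenerate third positions: 4.

4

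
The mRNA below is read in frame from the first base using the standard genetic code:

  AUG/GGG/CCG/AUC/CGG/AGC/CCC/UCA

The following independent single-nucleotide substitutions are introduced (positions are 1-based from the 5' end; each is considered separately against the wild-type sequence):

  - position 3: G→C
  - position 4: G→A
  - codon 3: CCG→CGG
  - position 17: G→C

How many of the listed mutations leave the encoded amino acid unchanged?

Codon 1: AUG (Met) → AUC (Ile) — missense.
Codon 2: GGG (Gly) → AGG (Arg) — missense.
Codon 3: CCG (Pro) → CGG (Arg) — missense.
Codon 6: AGC (Ser) → ACC (Thr) — missense.
Synonymous: 0 of 4.

0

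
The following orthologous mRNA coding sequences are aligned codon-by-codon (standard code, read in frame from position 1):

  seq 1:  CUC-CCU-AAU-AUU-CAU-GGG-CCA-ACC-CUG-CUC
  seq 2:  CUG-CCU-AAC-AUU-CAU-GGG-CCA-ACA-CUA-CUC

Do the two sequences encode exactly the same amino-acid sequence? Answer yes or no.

yes

Codon 1: CUC Leu / CUG Leu — synonymous.
Codon 2: CCU Pro / CCU Pro — identical.
Codon 3: AAU Asn / AAC Asn — synonymous.
Codon 4: AUU Ile / AUU Ile — identical.
Codon 5: CAU His / CAU His — identical.
Codon 6: GGG Gly / GGG Gly — identical.
Codon 7: CCA Pro / CCA Pro — identical.
Codon 8: ACC Thr / ACA Thr — synonymous.
Codon 9: CUG Leu / CUA Leu — synonymous.
Codon 10: CUC Leu / CUC Leu — identical.
Nonsynonymous differences: 0 → same protein.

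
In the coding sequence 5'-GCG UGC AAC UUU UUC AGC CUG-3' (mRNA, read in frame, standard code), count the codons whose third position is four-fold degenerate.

2

Codon 1 GCG (Ala): third position 4-fold.
Codon 2 UGC (Cys): third position 2-fold.
Codon 3 AAC (Asn): third position 2-fold.
Codon 4 UUU (Phe): third position 2-fold.
Codon 5 UUC (Phe): third position 2-fold.
Codon 6 AGC (Ser): third position 2-fold.
Codon 7 CUG (Leu): third position 4-fold.
Four-fold degenerate third positions: 2.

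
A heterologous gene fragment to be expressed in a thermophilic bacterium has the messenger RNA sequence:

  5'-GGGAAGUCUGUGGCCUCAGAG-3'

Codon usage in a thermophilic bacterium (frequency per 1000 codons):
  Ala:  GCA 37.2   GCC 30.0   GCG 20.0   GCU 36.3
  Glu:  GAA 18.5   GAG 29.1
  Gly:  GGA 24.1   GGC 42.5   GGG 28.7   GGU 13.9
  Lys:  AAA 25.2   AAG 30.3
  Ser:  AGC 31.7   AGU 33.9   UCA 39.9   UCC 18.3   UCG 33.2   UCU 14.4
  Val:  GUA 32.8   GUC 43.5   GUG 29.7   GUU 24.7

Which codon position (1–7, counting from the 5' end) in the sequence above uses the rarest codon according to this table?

Codon 1 GGG (Gly): 28.7 per 1000.
Codon 2 AAG (Lys): 30.3 per 1000.
Codon 3 UCU (Ser): 14.4 per 1000.
Codon 4 GUG (Val): 29.7 per 1000.
Codon 5 GCC (Ala): 30.0 per 1000.
Codon 6 UCA (Ser): 39.9 per 1000.
Codon 7 GAG (Glu): 29.1 per 1000.
Lowest frequency is 14.4 at codon 3.

3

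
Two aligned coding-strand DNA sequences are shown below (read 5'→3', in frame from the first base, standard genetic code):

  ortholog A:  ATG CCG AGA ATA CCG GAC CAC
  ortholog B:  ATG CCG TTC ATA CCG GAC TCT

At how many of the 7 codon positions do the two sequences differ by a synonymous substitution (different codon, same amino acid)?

0

Codon 1: ATG Met / ATG Met — identical.
Codon 2: CCG Pro / CCG Pro — identical.
Codon 3: AGA Arg / TTC Phe — nonsynonymous.
Codon 4: ATA Ile / ATA Ile — identical.
Codon 5: CCG Pro / CCG Pro — identical.
Codon 6: GAC Asp / GAC Asp — identical.
Codon 7: CAC His / TCT Ser — nonsynonymous.
Synonymous differences: 0.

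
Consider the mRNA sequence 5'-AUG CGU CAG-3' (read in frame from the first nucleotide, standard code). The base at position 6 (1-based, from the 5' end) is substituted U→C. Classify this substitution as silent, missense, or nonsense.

Position 6 falls in codon 2: CGU → Arg.
After the substitution the codon is CGC → Arg.
Both encode Arg, so the change is synonymous.

silent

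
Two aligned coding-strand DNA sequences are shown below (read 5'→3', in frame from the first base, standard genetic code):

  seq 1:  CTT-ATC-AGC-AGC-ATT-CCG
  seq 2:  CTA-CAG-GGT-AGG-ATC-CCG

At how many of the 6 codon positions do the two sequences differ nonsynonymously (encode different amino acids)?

Codon 1: CTT Leu / CTA Leu — synonymous.
Codon 2: ATC Ile / CAG Gln — nonsynonymous.
Codon 3: AGC Ser / GGT Gly — nonsynonymous.
Codon 4: AGC Ser / AGG Arg — nonsynonymous.
Codon 5: ATT Ile / ATC Ile — synonymous.
Codon 6: CCG Pro / CCG Pro — identical.
Nonsynonymous differences: 3.

3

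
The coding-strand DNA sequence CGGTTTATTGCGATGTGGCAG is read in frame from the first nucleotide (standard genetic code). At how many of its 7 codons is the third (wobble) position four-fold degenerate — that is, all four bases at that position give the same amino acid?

Codon 1 CGG (Arg): third position 4-fold.
Codon 2 TTT (Phe): third position 2-fold.
Codon 3 ATT (Ile): third position 3-fold.
Codon 4 GCG (Ala): third position 4-fold.
Codon 5 ATG (Met): third position 1-fold.
Codon 6 TGG (Trp): third position 1-fold.
Codon 7 CAG (Gln): third position 2-fold.
Four-fold degenerate third positions: 2.

2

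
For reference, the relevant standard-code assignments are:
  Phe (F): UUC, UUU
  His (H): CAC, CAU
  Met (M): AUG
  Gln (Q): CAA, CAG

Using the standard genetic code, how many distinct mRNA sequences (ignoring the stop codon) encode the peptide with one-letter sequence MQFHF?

16

Met: 1 codon.
Gln: 2 codons.
Phe: 2 codons.
His: 2 codons.
Phe: 2 codons.
1 × 2 × 2 × 2 × 2 = 16.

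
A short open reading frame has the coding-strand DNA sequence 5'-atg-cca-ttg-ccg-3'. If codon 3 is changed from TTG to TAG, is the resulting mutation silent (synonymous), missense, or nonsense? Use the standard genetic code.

Position 8 falls in codon 3: TTG → Leu.
After the substitution the codon is TAG → Stop.
The new codon is a stop codon, so this is a nonsense mutation.

nonsense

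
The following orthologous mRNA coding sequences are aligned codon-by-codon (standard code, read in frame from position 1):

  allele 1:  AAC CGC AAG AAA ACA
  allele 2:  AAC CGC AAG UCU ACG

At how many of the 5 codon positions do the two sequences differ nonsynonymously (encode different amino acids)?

1

Codon 1: AAC Asn / AAC Asn — identical.
Codon 2: CGC Arg / CGC Arg — identical.
Codon 3: AAG Lys / AAG Lys — identical.
Codon 4: AAA Lys / UCU Ser — nonsynonymous.
Codon 5: ACA Thr / ACG Thr — synonymous.
Nonsynonymous differences: 1.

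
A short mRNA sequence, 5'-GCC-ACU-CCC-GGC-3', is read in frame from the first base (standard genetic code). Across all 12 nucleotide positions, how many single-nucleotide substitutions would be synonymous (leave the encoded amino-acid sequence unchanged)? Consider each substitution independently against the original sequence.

Codon 1 (GCC, Ala): 3 synonymous substitutions.
Codon 2 (ACU, Thr): 3 synonymous substitutions.
Codon 3 (CCC, Pro): 3 synonymous substitutions.
Codon 4 (GGC, Gly): 3 synonymous substitutions.
Total: 3 + 3 + 3 + 3 = 12.

12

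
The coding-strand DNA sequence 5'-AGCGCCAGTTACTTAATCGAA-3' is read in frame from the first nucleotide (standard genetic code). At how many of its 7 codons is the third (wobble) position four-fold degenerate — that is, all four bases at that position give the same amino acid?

1

Codon 1 AGC (Ser): third position 2-fold.
Codon 2 GCC (Ala): third position 4-fold.
Codon 3 AGT (Ser): third position 2-fold.
Codon 4 TAC (Tyr): third position 2-fold.
Codon 5 TTA (Leu): third position 2-fold.
Codon 6 ATC (Ile): third position 3-fold.
Codon 7 GAA (Glu): third position 2-fold.
Four-fold degenerate third positions: 1.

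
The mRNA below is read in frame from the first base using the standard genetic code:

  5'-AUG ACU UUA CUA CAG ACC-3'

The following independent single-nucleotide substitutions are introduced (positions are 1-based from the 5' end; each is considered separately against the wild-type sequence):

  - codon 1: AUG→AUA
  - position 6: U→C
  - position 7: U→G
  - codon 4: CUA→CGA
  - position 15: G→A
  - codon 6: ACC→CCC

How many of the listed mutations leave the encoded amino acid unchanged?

2

Codon 1: AUG (Met) → AUA (Ile) — missense.
Codon 2: ACU (Thr) → ACC (Thr) — synonymous.
Codon 3: UUA (Leu) → GUA (Val) — missense.
Codon 4: CUA (Leu) → CGA (Arg) — missense.
Codon 5: CAG (Gln) → CAA (Gln) — synonymous.
Codon 6: ACC (Thr) → CCC (Pro) — missense.
Synonymous: 2 of 6.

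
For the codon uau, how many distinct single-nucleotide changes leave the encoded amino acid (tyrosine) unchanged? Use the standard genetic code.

1

Position 1: none → 0 synonymous.
Position 2: none → 0 synonymous.
Position 3: UAC → 1 synonymous.
Total: 0 + 0 + 1 = 1.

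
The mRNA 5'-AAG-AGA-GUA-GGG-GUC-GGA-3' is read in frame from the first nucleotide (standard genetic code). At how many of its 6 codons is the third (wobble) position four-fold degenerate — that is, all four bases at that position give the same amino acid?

4

Codon 1 AAG (Lys): third position 2-fold.
Codon 2 AGA (Arg): third position 2-fold.
Codon 3 GUA (Val): third position 4-fold.
Codon 4 GGG (Gly): third position 4-fold.
Codon 5 GUC (Val): third position 4-fold.
Codon 6 GGA (Gly): third position 4-fold.
Four-fold degenerate third positions: 4.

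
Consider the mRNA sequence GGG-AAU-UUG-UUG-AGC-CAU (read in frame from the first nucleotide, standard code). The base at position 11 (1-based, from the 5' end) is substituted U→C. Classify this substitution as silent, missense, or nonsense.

Position 11 falls in codon 4: UUG → Leu.
After the substitution the codon is UCG → Ser.
Leu ≠ Ser, so this is a missense mutation.

missense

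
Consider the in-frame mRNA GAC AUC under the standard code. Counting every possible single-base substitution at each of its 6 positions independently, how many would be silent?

Codon 1 (GAC, Asp): 1 synonymous substitution.
Codon 2 (AUC, Ile): 2 synonymous substitutions.
Total: 1 + 2 = 3.

3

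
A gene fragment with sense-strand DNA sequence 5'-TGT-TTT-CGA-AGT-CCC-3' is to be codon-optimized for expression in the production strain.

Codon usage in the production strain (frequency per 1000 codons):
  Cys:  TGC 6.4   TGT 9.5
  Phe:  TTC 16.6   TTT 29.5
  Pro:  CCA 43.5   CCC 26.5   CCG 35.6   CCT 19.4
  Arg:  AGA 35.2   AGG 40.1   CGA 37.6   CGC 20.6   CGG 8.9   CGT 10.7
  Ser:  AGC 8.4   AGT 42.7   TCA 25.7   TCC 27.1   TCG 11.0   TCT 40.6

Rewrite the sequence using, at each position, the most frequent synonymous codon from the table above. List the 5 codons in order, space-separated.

Codon 1 (Cys): best is TGT at 9.5.
Codon 2 (Phe): best is TTT at 29.5.
Codon 3 (Arg): best is AGG at 40.1.
Codon 4 (Ser): best is AGT at 42.7.
Codon 5 (Pro): best is CCA at 43.5.

TGT TTT AGG AGT CCA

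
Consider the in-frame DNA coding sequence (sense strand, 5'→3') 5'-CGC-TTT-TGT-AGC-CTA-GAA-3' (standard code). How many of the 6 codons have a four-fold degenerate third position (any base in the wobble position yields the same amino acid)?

Codon 1 CGC (Arg): third position 4-fold.
Codon 2 TTT (Phe): third position 2-fold.
Codon 3 TGT (Cys): third position 2-fold.
Codon 4 AGC (Ser): third position 2-fold.
Codon 5 CTA (Leu): third position 4-fold.
Codon 6 GAA (Glu): third position 2-fold.
Four-fold degenerate third positions: 2.

2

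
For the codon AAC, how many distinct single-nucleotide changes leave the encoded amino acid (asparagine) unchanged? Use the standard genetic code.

1

Position 1: none → 0 synonymous.
Position 2: none → 0 synonymous.
Position 3: AAU → 1 synonymous.
Total: 0 + 0 + 1 = 1.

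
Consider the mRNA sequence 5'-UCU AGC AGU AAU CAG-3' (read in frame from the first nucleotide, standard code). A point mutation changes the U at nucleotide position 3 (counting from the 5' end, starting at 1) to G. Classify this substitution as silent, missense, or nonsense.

silent

Position 3 falls in codon 1: UCU → Ser.
After the substitution the codon is UCG → Ser.
Both encode Ser, so the change is synonymous.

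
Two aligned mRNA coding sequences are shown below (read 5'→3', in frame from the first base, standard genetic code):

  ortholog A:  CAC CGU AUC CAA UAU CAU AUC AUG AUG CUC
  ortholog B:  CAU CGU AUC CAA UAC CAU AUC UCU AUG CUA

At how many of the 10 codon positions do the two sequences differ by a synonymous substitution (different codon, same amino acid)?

3

Codon 1: CAC His / CAU His — synonymous.
Codon 2: CGU Arg / CGU Arg — identical.
Codon 3: AUC Ile / AUC Ile — identical.
Codon 4: CAA Gln / CAA Gln — identical.
Codon 5: UAU Tyr / UAC Tyr — synonymous.
Codon 6: CAU His / CAU His — identical.
Codon 7: AUC Ile / AUC Ile — identical.
Codon 8: AUG Met / UCU Ser — nonsynonymous.
Codon 9: AUG Met / AUG Met — identical.
Codon 10: CUC Leu / CUA Leu — synonymous.
Synonymous differences: 3.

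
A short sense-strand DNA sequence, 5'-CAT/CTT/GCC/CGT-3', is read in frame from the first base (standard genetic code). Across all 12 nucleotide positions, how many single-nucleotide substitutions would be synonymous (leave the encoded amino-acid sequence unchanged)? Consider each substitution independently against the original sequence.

Codon 1 (CAT, His): 1 synonymous substitution.
Codon 2 (CTT, Leu): 3 synonymous substitutions.
Codon 3 (GCC, Ala): 3 synonymous substitutions.
Codon 4 (CGT, Arg): 3 synonymous substitutions.
Total: 1 + 3 + 3 + 3 = 10.

10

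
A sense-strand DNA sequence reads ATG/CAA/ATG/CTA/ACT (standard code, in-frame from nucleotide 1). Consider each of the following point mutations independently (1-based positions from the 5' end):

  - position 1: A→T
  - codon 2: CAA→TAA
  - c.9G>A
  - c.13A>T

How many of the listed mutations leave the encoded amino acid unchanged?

Codon 1: ATG (Met) → TTG (Leu) — missense.
Codon 2: CAA (Gln) → TAA (Stop) — nonsense.
Codon 3: ATG (Met) → ATA (Ile) — missense.
Codon 5: ACT (Thr) → TCT (Ser) — missense.
Synonymous: 0 of 4.

0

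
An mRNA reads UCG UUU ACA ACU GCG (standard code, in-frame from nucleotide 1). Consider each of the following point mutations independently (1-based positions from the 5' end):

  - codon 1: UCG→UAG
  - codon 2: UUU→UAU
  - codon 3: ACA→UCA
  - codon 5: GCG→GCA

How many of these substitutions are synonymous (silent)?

Codon 1: UCG (Ser) → UAG (Stop) — nonsense.
Codon 2: UUU (Phe) → UAU (Tyr) — missense.
Codon 3: ACA (Thr) → UCA (Ser) — missense.
Codon 5: GCG (Ala) → GCA (Ala) — synonymous.
Synonymous: 1 of 4.

1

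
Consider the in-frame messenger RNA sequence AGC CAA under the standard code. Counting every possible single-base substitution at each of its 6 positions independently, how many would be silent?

2

Codon 1 (AGC, Ser): 1 synonymous substitution.
Codon 2 (CAA, Gln): 1 synonymous substitution.
Total: 1 + 1 = 2.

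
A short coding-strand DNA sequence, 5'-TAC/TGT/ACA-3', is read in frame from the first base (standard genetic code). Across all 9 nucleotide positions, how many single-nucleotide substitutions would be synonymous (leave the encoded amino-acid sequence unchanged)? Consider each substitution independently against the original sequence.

5

Codon 1 (TAC, Tyr): 1 synonymous substitution.
Codon 2 (TGT, Cys): 1 synonymous substitution.
Codon 3 (ACA, Thr): 3 synonymous substitutions.
Total: 1 + 1 + 3 = 5.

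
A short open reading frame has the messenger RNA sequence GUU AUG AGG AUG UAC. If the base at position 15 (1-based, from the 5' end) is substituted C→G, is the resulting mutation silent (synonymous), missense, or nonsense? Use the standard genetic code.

nonsense

Position 15 falls in codon 5: UAC → Tyr.
After the substitution the codon is UAG → Stop.
The new codon is a stop codon, so this is a nonsense mutation.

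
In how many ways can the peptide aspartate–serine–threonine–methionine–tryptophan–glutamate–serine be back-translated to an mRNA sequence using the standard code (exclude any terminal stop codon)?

576

Asp: 2 codons.
Ser: 6 codons.
Thr: 4 codons.
Met: 1 codon.
Trp: 1 codon.
Glu: 2 codons.
Ser: 6 codons.
2 × 6 × 4 × 1 × 1 × 2 × 6 = 576.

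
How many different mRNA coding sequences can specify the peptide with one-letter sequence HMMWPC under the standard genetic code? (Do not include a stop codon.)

16

His: 2 codons.
Met: 1 codon.
Met: 1 codon.
Trp: 1 codon.
Pro: 4 codons.
Cys: 2 codons.
2 × 1 × 1 × 1 × 4 × 2 = 16.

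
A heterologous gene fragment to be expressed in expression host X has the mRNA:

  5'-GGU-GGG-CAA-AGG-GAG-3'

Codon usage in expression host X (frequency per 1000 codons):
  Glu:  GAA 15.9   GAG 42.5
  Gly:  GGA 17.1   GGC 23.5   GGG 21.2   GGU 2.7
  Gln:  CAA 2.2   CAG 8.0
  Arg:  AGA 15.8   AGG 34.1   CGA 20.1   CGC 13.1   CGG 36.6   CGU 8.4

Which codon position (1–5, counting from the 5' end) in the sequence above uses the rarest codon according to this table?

3

Codon 1 GGU (Gly): 2.7 per 1000.
Codon 2 GGG (Gly): 21.2 per 1000.
Codon 3 CAA (Gln): 2.2 per 1000.
Codon 4 AGG (Arg): 34.1 per 1000.
Codon 5 GAG (Glu): 42.5 per 1000.
Lowest frequency is 2.2 at codon 3.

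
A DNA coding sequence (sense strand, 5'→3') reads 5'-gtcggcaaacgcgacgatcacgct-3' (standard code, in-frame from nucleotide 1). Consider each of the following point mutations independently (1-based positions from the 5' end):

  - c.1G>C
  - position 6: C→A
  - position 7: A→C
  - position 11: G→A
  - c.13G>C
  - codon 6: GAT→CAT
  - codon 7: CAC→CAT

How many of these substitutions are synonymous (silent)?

Codon 1: GTC (Val) → CTC (Leu) — missense.
Codon 2: GGC (Gly) → GGA (Gly) — synonymous.
Codon 3: AAA (Lys) → CAA (Gln) — missense.
Codon 4: CGC (Arg) → CAC (His) — missense.
Codon 5: GAC (Asp) → CAC (His) — missense.
Codon 6: GAT (Asp) → CAT (His) — missense.
Codon 7: CAC (His) → CAT (His) — synonymous.
Synonymous: 2 of 7.

2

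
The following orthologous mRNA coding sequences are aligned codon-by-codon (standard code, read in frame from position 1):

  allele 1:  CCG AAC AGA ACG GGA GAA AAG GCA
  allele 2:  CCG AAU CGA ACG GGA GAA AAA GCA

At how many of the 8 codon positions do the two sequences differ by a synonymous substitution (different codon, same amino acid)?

3

Codon 1: CCG Pro / CCG Pro — identical.
Codon 2: AAC Asn / AAU Asn — synonymous.
Codon 3: AGA Arg / CGA Arg — synonymous.
Codon 4: ACG Thr / ACG Thr — identical.
Codon 5: GGA Gly / GGA Gly — identical.
Codon 6: GAA Glu / GAA Glu — identical.
Codon 7: AAG Lys / AAA Lys — synonymous.
Codon 8: GCA Ala / GCA Ala — identical.
Synonymous differences: 3.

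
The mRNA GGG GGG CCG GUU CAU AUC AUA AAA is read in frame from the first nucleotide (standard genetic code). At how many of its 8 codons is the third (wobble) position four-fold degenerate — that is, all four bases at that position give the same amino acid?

Codon 1 GGG (Gly): third position 4-fold.
Codon 2 GGG (Gly): third position 4-fold.
Codon 3 CCG (Pro): third position 4-fold.
Codon 4 GUU (Val): third position 4-fold.
Codon 5 CAU (His): third position 2-fold.
Codon 6 AUC (Ile): third position 3-fold.
Codon 7 AUA (Ile): third position 3-fold.
Codon 8 AAA (Lys): third position 2-fold.
Four-fold degenerate third positions: 4.

4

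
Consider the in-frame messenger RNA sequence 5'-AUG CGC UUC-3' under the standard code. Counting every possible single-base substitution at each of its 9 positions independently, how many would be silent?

4

Codon 1 (AUG, Met): 0 synonymous substitutions.
Codon 2 (CGC, Arg): 3 synonymous substitutions.
Codon 3 (UUC, Phe): 1 synonymous substitution.
Total: 0 + 3 + 1 = 4.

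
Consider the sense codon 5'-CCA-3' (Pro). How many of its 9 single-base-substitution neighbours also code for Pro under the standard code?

Position 1: none → 0 synonymous.
Position 2: none → 0 synonymous.
Position 3: CCT, CCC, CCG → 3 synonymous.
Total: 0 + 0 + 3 = 3.

3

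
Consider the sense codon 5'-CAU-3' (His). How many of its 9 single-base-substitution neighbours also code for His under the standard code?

1

Position 1: none → 0 synonymous.
Position 2: none → 0 synonymous.
Position 3: CAC → 1 synonymous.
Total: 0 + 0 + 1 = 1.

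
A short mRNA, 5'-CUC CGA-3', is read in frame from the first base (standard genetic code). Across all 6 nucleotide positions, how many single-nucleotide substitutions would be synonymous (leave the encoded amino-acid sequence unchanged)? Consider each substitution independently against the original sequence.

7

Codon 1 (CUC, Leu): 3 synonymous substitutions.
Codon 2 (CGA, Arg): 4 synonymous substitutions.
Total: 3 + 4 = 7.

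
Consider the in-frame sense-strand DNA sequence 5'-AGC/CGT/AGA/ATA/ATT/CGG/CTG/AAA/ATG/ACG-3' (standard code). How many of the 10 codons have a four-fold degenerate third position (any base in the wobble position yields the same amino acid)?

Codon 1 AGC (Ser): third position 2-fold.
Codon 2 CGT (Arg): third position 4-fold.
Codon 3 AGA (Arg): third position 2-fold.
Codon 4 ATA (Ile): third position 3-fold.
Codon 5 ATT (Ile): third position 3-fold.
Codon 6 CGG (Arg): third position 4-fold.
Codon 7 CTG (Leu): third position 4-fold.
Codon 8 AAA (Lys): third position 2-fold.
Codon 9 ATG (Met): third position 1-fold.
Codon 10 ACG (Thr): third position 4-fold.
Four-fold degenerate third positions: 4.

4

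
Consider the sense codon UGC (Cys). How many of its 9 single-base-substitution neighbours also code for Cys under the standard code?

1

Position 1: none → 0 synonymous.
Position 2: none → 0 synonymous.
Position 3: UGU → 1 synonymous.
Total: 0 + 0 + 1 = 1.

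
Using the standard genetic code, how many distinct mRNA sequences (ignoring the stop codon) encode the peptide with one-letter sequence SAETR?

Ser: 6 codons.
Ala: 4 codons.
Glu: 2 codons.
Thr: 4 codons.
Arg: 6 codons.
6 × 4 × 2 × 4 × 6 = 1152.

1152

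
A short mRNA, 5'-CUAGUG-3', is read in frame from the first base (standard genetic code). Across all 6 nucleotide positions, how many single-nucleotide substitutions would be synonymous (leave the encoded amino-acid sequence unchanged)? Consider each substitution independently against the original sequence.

Codon 1 (CUA, Leu): 4 synonymous substitutions.
Codon 2 (GUG, Val): 3 synonymous substitutions.
Total: 4 + 3 = 7.

7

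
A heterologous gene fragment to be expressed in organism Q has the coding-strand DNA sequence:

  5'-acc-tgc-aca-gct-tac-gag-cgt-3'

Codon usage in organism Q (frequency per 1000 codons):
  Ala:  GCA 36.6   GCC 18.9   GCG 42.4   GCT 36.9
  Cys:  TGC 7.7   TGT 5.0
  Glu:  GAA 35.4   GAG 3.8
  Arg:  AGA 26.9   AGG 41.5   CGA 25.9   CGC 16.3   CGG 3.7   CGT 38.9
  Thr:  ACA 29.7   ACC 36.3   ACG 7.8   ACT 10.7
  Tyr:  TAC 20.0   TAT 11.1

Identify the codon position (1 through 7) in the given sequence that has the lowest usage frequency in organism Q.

6

Codon 1 ACC (Thr): 36.3 per 1000.
Codon 2 TGC (Cys): 7.7 per 1000.
Codon 3 ACA (Thr): 29.7 per 1000.
Codon 4 GCT (Ala): 36.9 per 1000.
Codon 5 TAC (Tyr): 20.0 per 1000.
Codon 6 GAG (Glu): 3.8 per 1000.
Codon 7 CGT (Arg): 38.9 per 1000.
Lowest frequency is 3.8 at codon 6.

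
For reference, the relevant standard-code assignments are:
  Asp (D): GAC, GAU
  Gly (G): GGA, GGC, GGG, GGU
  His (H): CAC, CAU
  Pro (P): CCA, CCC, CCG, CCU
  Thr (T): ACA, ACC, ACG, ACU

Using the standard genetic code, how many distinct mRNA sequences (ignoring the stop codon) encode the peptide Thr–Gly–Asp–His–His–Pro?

512

Thr: 4 codons.
Gly: 4 codons.
Asp: 2 codons.
His: 2 codons.
His: 2 codons.
Pro: 4 codons.
4 × 4 × 2 × 2 × 2 × 4 = 512.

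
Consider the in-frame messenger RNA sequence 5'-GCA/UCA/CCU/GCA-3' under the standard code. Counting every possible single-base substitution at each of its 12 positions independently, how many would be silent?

12

Codon 1 (GCA, Ala): 3 synonymous substitutions.
Codon 2 (UCA, Ser): 3 synonymous substitutions.
Codon 3 (CCU, Pro): 3 synonymous substitutions.
Codon 4 (GCA, Ala): 3 synonymous substitutions.
Total: 3 + 3 + 3 + 3 = 12.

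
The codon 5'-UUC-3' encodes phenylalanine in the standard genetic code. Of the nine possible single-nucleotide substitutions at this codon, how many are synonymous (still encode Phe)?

Position 1: none → 0 synonymous.
Position 2: none → 0 synonymous.
Position 3: UUU → 1 synonymous.
Total: 0 + 0 + 1 = 1.

1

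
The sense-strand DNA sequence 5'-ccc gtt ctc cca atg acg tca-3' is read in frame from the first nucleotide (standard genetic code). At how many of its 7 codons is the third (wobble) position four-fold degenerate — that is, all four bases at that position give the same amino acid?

6

Codon 1 CCC (Pro): third position 4-fold.
Codon 2 GTT (Val): third position 4-fold.
Codon 3 CTC (Leu): third position 4-fold.
Codon 4 CCA (Pro): third position 4-fold.
Codon 5 ATG (Met): third position 1-fold.
Codon 6 ACG (Thr): third position 4-fold.
Codon 7 TCA (Ser): third position 4-fold.
Four-fold degenerate third positions: 6.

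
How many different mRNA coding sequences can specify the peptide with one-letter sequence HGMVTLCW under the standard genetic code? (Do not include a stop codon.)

His: 2 codons.
Gly: 4 codons.
Met: 1 codon.
Val: 4 codons.
Thr: 4 codons.
Leu: 6 codons.
Cys: 2 codons.
Trp: 1 codon.
2 × 4 × 1 × 4 × 4 × 6 × 2 × 1 = 1536.

1536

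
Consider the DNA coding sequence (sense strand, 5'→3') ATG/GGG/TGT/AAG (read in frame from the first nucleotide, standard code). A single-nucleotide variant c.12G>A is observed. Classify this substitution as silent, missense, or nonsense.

silent

Position 12 falls in codon 4: AAG → Lys.
After the substitution the codon is AAA → Lys.
Both encode Lys, so the change is synonymous.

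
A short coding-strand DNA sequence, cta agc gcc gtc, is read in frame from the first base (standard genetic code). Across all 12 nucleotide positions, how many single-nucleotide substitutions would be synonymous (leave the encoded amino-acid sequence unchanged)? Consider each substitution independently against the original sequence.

11

Codon 1 (CTA, Leu): 4 synonymous substitutions.
Codon 2 (AGC, Ser): 1 synonymous substitution.
Codon 3 (GCC, Ala): 3 synonymous substitutions.
Codon 4 (GTC, Val): 3 synonymous substitutions.
Total: 4 + 1 + 3 + 3 = 11.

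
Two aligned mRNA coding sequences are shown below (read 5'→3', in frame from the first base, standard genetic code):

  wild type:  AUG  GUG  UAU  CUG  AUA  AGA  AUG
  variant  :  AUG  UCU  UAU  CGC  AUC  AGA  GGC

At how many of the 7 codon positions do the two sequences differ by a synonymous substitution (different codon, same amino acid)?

Codon 1: AUG Met / AUG Met — identical.
Codon 2: GUG Val / UCU Ser — nonsynonymous.
Codon 3: UAU Tyr / UAU Tyr — identical.
Codon 4: CUG Leu / CGC Arg — nonsynonymous.
Codon 5: AUA Ile / AUC Ile — synonymous.
Codon 6: AGA Arg / AGA Arg — identical.
Codon 7: AUG Met / GGC Gly — nonsynonymous.
Synonymous differences: 1.

1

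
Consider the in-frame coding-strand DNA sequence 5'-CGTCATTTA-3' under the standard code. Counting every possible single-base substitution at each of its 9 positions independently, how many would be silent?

6

Codon 1 (CGT, Arg): 3 synonymous substitutions.
Codon 2 (CAT, His): 1 synonymous substitution.
Codon 3 (TTA, Leu): 2 synonymous substitutions.
Total: 3 + 1 + 2 = 6.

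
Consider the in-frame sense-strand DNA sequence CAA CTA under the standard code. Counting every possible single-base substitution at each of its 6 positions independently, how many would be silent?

5

Codon 1 (CAA, Gln): 1 synonymous substitution.
Codon 2 (CTA, Leu): 4 synonymous substitutions.
Total: 1 + 4 = 5.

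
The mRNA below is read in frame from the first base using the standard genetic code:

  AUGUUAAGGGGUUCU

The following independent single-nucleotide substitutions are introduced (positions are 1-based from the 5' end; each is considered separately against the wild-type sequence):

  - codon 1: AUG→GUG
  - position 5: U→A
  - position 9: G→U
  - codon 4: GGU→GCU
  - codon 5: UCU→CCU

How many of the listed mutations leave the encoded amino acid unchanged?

0

Codon 1: AUG (Met) → GUG (Val) — missense.
Codon 2: UUA (Leu) → UAA (Stop) — nonsense.
Codon 3: AGG (Arg) → AGU (Ser) — missense.
Codon 4: GGU (Gly) → GCU (Ala) — missense.
Codon 5: UCU (Ser) → CCU (Pro) — missense.
Synonymous: 0 of 5.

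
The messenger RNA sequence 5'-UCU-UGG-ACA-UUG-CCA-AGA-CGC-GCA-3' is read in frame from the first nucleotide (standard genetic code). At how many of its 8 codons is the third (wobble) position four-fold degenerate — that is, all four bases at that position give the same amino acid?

5

Codon 1 UCU (Ser): third position 4-fold.
Codon 2 UGG (Trp): third position 1-fold.
Codon 3 ACA (Thr): third position 4-fold.
Codon 4 UUG (Leu): third position 2-fold.
Codon 5 CCA (Pro): third position 4-fold.
Codon 6 AGA (Arg): third position 2-fold.
Codon 7 CGC (Arg): third position 4-fold.
Codon 8 GCA (Ala): third position 4-fold.
Four-fold degenerate third positions: 5.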